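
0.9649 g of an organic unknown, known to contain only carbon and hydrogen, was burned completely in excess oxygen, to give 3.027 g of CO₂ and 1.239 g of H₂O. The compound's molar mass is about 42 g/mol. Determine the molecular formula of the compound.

C3H6

mol C = 3.027 g CO₂ ÷ 44.009 g/mol = 0.068781 mol
mol H = 2 × 1.239 g H₂O ÷ 18.015 g/mol = 0.13755 mol
Divide by the smallest (0.068781 mol): C 1.000, H 2.000
Empirical formula: CH2
Empirical-formula mass = 14.03 g/mol; 42 ÷ 14.03 ≈ 3, so the molecular formula is C3H6.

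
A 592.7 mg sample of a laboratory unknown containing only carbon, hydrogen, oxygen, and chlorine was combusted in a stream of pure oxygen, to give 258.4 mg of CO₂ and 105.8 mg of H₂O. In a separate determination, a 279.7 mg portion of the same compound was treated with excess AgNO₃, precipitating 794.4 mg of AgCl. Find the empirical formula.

mol C = 0.2584 g CO₂ ÷ 44.009 g/mol = 0.0058715 mol
mol H = 2 × 0.1058 g H₂O ÷ 18.015 g/mol = 0.011746 mol
From the AgCl data: mol Cl per gram of compound = (0.7944 ÷ 143.318) ÷ 0.2797 = 0.019817 mol/g, so in the 0.5927 g combustion sample mol Cl = 0.011746 mol
mass O = 0.5927 − (0.070523 + 0.011840 + 0.41639) = 0.093950 g → mol O = 0.093950 ÷ 15.999 = 0.0058723 mol
Divide by the smallest (0.0058715 mol): C 1.000, H 2.000, Cl 2.000, O 1.000

CH2Cl2O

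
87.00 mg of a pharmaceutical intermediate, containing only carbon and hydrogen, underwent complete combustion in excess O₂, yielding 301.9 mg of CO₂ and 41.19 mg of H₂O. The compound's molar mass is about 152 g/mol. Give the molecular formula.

mol C = 0.3019 g CO₂ ÷ 44.009 g/mol = 0.0068600 mol
mol H = 2 × 0.04119 g H₂O ÷ 18.015 g/mol = 0.0045729 mol
Divide by the smallest (0.0045729 mol): C 1.500, H 1.000
Multiplying each by 2 gives whole numbers: C 3.00, H 2.00
Empirical formula: C3H2
Empirical-formula mass = 38.05 g/mol; 152 ÷ 38.05 ≈ 4, so the molecular formula is C12H8.

C12H8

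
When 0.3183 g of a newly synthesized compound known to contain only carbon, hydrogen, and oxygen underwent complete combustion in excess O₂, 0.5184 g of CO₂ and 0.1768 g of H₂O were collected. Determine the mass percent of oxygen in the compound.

49.33%

mol C = 0.5184 g CO₂ ÷ 44.009 g/mol = 0.011779 mol
mol H = 2 × 0.1768 g H₂O ÷ 18.015 g/mol = 0.019628 mol
mass O = 0.3183 − (0.14148 + 0.019785) = 0.15703 g → mol O = 0.15703 ÷ 15.999 = 0.0098151 mol
mass % O = 0.15703 g ÷ 0.3183 g × 100%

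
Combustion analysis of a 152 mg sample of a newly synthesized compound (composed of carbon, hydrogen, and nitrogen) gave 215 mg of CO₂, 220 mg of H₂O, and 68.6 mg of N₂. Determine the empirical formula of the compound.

mol C = 0.215 g CO₂ ÷ 44.009 g/mol = 0.004885 mol
mol H = 2 × 0.220 g H₂O ÷ 18.015 g/mol = 0.02442 mol
mol N = 2 × 0.0686 g N₂ ÷ 28.014 g/mol = 0.004898 mol
Divide by the smallest (0.004885 mol): C 1.000, H 4.999, N 1.002

CH5N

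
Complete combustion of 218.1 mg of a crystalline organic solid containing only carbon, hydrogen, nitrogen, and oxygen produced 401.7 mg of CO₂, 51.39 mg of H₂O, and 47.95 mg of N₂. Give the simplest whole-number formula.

C8H5N3O3

mol C = 0.4017 g CO₂ ÷ 44.009 g/mol = 0.0091277 mol
mol H = 2 × 0.05139 g H₂O ÷ 18.015 g/mol = 0.0057052 mol
mol N = 2 × 0.04795 g N₂ ÷ 28.014 g/mol = 0.0034233 mol
mass O = 0.2181 − (0.10963 + 0.0057509 + 0.047950) = 0.054767 g → mol O = 0.054767 ÷ 15.999 = 0.0034231 mol
Divide by the smallest (0.0034231 mol): C 2.666, H 1.667, N 1.000, O 1.000
Multiplying each by 3 gives whole numbers: C 8.00, H 5.00, N 3.00, O 3.00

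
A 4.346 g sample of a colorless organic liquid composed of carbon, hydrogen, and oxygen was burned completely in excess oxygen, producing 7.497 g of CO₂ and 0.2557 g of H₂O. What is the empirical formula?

mol C = 7.497 g CO₂ ÷ 44.009 g/mol = 0.17035 mol
mol H = 2 × 0.2557 g H₂O ÷ 18.015 g/mol = 0.028387 mol
mass O = 4.346 − (2.0461 + 0.028615) = 2.2713 g → mol O = 2.2713 ÷ 15.999 = 0.14196 mol
Divide by the smallest (0.028387 mol): C 6.001, H 1.000, O 5.001

C6HO5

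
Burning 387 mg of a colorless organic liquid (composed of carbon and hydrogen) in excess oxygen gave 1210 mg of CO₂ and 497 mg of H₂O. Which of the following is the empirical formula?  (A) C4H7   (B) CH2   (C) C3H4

(B) CH2

mol C = 1.21 g CO₂ ÷ 44.009 g/mol = 0.02749 mol
mol H = 2 × 0.497 g H₂O ÷ 18.015 g/mol = 0.05518 mol
Divide by the smallest (0.02749 mol): C 1.000, H 2.007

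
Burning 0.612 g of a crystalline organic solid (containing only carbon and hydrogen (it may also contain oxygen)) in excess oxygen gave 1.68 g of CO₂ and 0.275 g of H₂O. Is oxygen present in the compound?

mol C = 1.68 g CO₂ ÷ 44.009 g/mol = 0.03817 mol
mol H = 2 × 0.275 g H₂O ÷ 18.015 g/mol = 0.03053 mol
C and H account for only 0.4893 g of the 0.612 g sample; the remaining 0.1227 g must be oxygen.

yes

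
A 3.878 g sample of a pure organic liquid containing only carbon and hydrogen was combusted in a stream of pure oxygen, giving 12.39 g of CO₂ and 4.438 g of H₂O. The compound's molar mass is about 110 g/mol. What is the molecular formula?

C8H14

mol C = 12.39 g CO₂ ÷ 44.009 g/mol = 0.28153 mol
mol H = 2 × 4.438 g H₂O ÷ 18.015 g/mol = 0.49270 mol
Divide by the smallest (0.28153 mol): C 1.000, H 1.750
Multiplying each by 4 gives whole numbers: C 4.00, H 7.00
Empirical formula: C4H7
Empirical-formula mass = 55.10 g/mol; 110 ÷ 55.10 ≈ 2, so the molecular formula is C8H14.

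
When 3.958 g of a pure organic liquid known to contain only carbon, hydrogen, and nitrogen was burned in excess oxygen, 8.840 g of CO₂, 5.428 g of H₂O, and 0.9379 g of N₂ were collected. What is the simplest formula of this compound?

mol C = 8.840 g CO₂ ÷ 44.009 g/mol = 0.20087 mol
mol H = 2 × 5.428 g H₂O ÷ 18.015 g/mol = 0.60261 mol
mol N = 2 × 0.9379 g N₂ ÷ 28.014 g/mol = 0.066959 mol
Divide by the smallest (0.066959 mol): C 3.000, H 9.000, N 1.000

C3H9N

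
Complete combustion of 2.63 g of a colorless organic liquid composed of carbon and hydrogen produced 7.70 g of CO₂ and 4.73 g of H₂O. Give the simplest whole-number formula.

CH3

mol C = 7.70 g CO₂ ÷ 44.009 g/mol = 0.1750 mol
mol H = 2 × 4.73 g H₂O ÷ 18.015 g/mol = 0.5251 mol
Divide by the smallest (0.1750 mol): C 1.000, H 3.001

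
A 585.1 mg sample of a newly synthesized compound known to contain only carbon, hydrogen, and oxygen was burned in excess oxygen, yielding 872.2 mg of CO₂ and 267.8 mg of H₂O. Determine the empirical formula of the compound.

mol C = 0.8722 g CO₂ ÷ 44.009 g/mol = 0.019819 mol
mol H = 2 × 0.2678 g H₂O ÷ 18.015 g/mol = 0.029731 mol
mass O = 0.5851 − (0.23804 + 0.029969) = 0.31709 g → mol O = 0.31709 ÷ 15.999 = 0.019819 mol
Divide by the smallest (0.019819 mol): C 1.000, H 1.500, O 1.000
Multiplying each by 2 gives whole numbers: C 2.00, H 3.00, O 2.00

C2H3O2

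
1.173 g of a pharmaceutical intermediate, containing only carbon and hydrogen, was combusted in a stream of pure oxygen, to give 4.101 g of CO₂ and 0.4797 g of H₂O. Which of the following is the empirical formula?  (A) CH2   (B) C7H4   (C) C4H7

mol C = 4.101 g CO₂ ÷ 44.009 g/mol = 0.093185 mol
mol H = 2 × 0.4797 g H₂O ÷ 18.015 g/mol = 0.053256 mol
Divide by the smallest (0.053256 mol): C 1.750, H 1.000
Multiplying each by 4 gives whole numbers: C 7.00, H 4.00

(B) C7H4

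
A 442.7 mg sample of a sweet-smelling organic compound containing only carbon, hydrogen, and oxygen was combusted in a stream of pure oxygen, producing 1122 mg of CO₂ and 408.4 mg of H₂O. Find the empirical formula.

C9H16O2

mol C = 1.122 g CO₂ ÷ 44.009 g/mol = 0.025495 mol
mol H = 2 × 0.4084 g H₂O ÷ 18.015 g/mol = 0.045340 mol
mass O = 0.4427 − (0.30622 + 0.045703) = 0.090779 g → mol O = 0.090779 ÷ 15.999 = 0.0056741 mol
Divide by the smallest (0.0056741 mol): C 4.493, H 7.991, O 1.000
Multiplying each by 2 gives whole numbers: C 8.99, H 15.98, O 2.00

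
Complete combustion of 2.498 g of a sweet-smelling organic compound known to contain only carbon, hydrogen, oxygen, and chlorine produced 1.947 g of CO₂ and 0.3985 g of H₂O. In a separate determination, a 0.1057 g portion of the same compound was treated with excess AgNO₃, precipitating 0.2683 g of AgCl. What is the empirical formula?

mol C = 1.947 g CO₂ ÷ 44.009 g/mol = 0.044241 mol
mol H = 2 × 0.3985 g H₂O ÷ 18.015 g/mol = 0.044241 mol
From the AgCl data: mol Cl per gram of compound = (0.2683 ÷ 143.318) ÷ 0.1057 = 0.017711 mol/g, so in the 2.498 g combustion sample mol Cl = 0.044242 mol
mass O = 2.498 − (0.53138 + 0.044595 + 1.5684) = 0.35364 g → mol O = 0.35364 ÷ 15.999 = 0.022104 mol
Divide by the smallest (0.022104 mol): C 2.002, H 2.002, Cl 2.002, O 1.000

C2H2Cl2O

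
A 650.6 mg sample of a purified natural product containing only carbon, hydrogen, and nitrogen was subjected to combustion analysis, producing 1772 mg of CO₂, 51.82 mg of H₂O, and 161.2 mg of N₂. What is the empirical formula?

C7HN2

mol C = 1.772 g CO₂ ÷ 44.009 g/mol = 0.040264 mol
mol H = 2 × 0.05182 g H₂O ÷ 18.015 g/mol = 0.0057530 mol
mol N = 2 × 0.1612 g N₂ ÷ 28.014 g/mol = 0.011509 mol
Divide by the smallest (0.0057530 mol): C 6.999, H 1.000, N 2.000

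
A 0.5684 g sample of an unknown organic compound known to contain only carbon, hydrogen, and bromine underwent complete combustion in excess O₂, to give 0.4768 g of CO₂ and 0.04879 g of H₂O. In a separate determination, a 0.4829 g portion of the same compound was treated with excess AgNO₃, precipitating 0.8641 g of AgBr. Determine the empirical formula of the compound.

mol C = 0.4768 g CO₂ ÷ 44.009 g/mol = 0.010834 mol
mol H = 2 × 0.04879 g H₂O ÷ 18.015 g/mol = 0.0054166 mol
From the AgBr data: mol Br per gram of compound = (0.8641 ÷ 187.772) ÷ 0.4829 = 0.0095296 mol/g, so in the 0.5684 g combustion sample mol Br = 0.0054166 mol
Divide by the smallest (0.0054166 mol): C 2.000, H 1.000, Br 1.000

C2HBr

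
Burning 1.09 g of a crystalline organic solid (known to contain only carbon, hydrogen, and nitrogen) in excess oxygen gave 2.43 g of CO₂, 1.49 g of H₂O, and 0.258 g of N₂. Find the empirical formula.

mol C = 2.43 g CO₂ ÷ 44.009 g/mol = 0.05522 mol
mol H = 2 × 1.49 g H₂O ÷ 18.015 g/mol = 0.1654 mol
mol N = 2 × 0.258 g N₂ ÷ 28.014 g/mol = 0.01842 mol
Divide by the smallest (0.01842 mol): C 2.998, H 8.981, N 1.000

C3H9N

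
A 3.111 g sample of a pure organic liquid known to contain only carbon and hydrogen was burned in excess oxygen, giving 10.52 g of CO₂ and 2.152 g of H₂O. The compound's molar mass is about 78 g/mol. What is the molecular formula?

C6H6

mol C = 10.52 g CO₂ ÷ 44.009 g/mol = 0.23904 mol
mol H = 2 × 2.152 g H₂O ÷ 18.015 g/mol = 0.23891 mol
Divide by the smallest (0.23891 mol): C 1.001, H 1.000
Empirical formula: CH
Empirical-formula mass = 13.02 g/mol; 78 ÷ 13.02 ≈ 6, so the molecular formula is C6H6.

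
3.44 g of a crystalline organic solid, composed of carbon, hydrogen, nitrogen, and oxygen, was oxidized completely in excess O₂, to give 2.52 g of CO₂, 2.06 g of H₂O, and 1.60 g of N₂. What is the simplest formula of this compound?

CH4N2O

mol C = 2.52 g CO₂ ÷ 44.009 g/mol = 0.05726 mol
mol H = 2 × 2.06 g H₂O ÷ 18.015 g/mol = 0.2287 mol
mol N = 2 × 1.60 g N₂ ÷ 28.014 g/mol = 0.1142 mol
mass O = 3.44 − (0.6878 + 0.2305 + 1.600) = 0.9217 g → mol O = 0.9217 ÷ 15.999 = 0.05761 mol
Divide by the smallest (0.05726 mol): C 1.000, H 3.994, N 1.995, O 1.006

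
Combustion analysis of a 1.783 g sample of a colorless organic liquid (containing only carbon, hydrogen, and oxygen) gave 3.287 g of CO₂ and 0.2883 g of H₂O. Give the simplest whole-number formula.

mol C = 3.287 g CO₂ ÷ 44.009 g/mol = 0.074689 mol
mol H = 2 × 0.2883 g H₂O ÷ 18.015 g/mol = 0.032007 mol
mass O = 1.783 − (0.89709 + 0.032263) = 0.85364 g → mol O = 0.85364 ÷ 15.999 = 0.053356 mol
Divide by the smallest (0.032007 mol): C 2.334, H 1.000, O 1.667
Multiplying each by 3 gives whole numbers: C 7.00, H 3.00, O 5.00

C7H3O5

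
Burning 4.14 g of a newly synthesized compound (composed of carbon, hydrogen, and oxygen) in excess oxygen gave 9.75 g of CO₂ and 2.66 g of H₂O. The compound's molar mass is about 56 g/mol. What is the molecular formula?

mol C = 9.75 g CO₂ ÷ 44.009 g/mol = 0.2215 mol
mol H = 2 × 2.66 g H₂O ÷ 18.015 g/mol = 0.2953 mol
mass O = 4.14 − (2.661 + 0.2977) = 1.181 g → mol O = 1.181 ÷ 15.999 = 0.07384 mol
Divide by the smallest (0.07384 mol): C 3.000, H 3.999, O 1.000
Empirical formula: C3H4O
Empirical-formula mass = 56.06 g/mol; 56 ÷ 56.06 ≈ 1, so the molecular formula is C3H4O.

C3H4O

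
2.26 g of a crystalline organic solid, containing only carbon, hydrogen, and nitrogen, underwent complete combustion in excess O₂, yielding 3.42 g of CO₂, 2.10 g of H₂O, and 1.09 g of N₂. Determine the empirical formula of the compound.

CH3N

mol C = 3.42 g CO₂ ÷ 44.009 g/mol = 0.07771 mol
mol H = 2 × 2.10 g H₂O ÷ 18.015 g/mol = 0.2331 mol
mol N = 2 × 1.09 g N₂ ÷ 28.014 g/mol = 0.07782 mol
Divide by the smallest (0.07771 mol): C 1.000, H 3.000, N 1.001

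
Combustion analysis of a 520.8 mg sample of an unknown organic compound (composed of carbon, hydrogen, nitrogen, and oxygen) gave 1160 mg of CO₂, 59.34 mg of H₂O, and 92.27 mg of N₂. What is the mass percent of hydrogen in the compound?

1.28%

mol C = 1.160 g CO₂ ÷ 44.009 g/mol = 0.026358 mol
mol H = 2 × 0.05934 g H₂O ÷ 18.015 g/mol = 0.0065878 mol
mol N = 2 × 0.09227 g N₂ ÷ 28.014 g/mol = 0.0065874 mol
mass O = 0.5208 − (0.31659 + 0.0066405 + 0.092270) = 0.10530 g → mol O = 0.10530 ÷ 15.999 = 0.0065817 mol
mass % H = 0.0066405 g ÷ 0.5208 g × 100%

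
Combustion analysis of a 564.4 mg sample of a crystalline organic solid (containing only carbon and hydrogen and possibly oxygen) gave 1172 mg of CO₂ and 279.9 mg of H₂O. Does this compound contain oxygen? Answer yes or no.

yes

mol C = 1.172 g CO₂ ÷ 44.009 g/mol = 0.026631 mol
mol H = 2 × 0.2799 g H₂O ÷ 18.015 g/mol = 0.031074 mol
C and H account for only 0.35119 g of the 0.5644 g sample; the remaining 0.21321 g must be oxygen.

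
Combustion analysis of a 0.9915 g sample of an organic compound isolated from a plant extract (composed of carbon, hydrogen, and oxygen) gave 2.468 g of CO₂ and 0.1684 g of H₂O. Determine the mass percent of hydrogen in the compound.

mol C = 2.468 g CO₂ ÷ 44.009 g/mol = 0.056079 mol
mol H = 2 × 0.1684 g H₂O ÷ 18.015 g/mol = 0.018696 mol
mass O = 0.9915 − (0.67357 + 0.018845) = 0.29908 g → mol O = 0.29908 ÷ 15.999 = 0.018694 mol
mass % H = 0.018845 g ÷ 0.9915 g × 100%

1.90%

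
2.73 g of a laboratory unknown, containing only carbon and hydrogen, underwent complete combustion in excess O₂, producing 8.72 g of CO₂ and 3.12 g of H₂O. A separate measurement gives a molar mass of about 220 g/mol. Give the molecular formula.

mol C = 8.72 g CO₂ ÷ 44.009 g/mol = 0.1981 mol
mol H = 2 × 3.12 g H₂O ÷ 18.015 g/mol = 0.3464 mol
Divide by the smallest (0.1981 mol): C 1.000, H 1.748
Multiplying each by 4 gives whole numbers: C 4.00, H 6.99
Empirical formula: C4H7
Empirical-formula mass = 55.10 g/mol; 220 ÷ 55.10 ≈ 4, so the molecular formula is C16H28.

C16H28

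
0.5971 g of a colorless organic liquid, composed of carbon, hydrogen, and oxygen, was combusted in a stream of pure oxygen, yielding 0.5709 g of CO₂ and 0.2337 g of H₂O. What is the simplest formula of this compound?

mol C = 0.5709 g CO₂ ÷ 44.009 g/mol = 0.012972 mol
mol H = 2 × 0.2337 g H₂O ÷ 18.015 g/mol = 0.025945 mol
mass O = 0.5971 − (0.15581 + 0.026153) = 0.41514 g → mol O = 0.41514 ÷ 15.999 = 0.025948 mol
Divide by the smallest (0.012972 mol): C 1.000, H 2.000, O 2.000

CH2O2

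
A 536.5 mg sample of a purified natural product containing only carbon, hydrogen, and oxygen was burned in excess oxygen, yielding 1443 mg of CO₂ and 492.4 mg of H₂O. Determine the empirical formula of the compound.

mol C = 1.443 g CO₂ ÷ 44.009 g/mol = 0.032789 mol
mol H = 2 × 0.4924 g H₂O ÷ 18.015 g/mol = 0.054666 mol
mass O = 0.5365 − (0.39383 + 0.055103) = 0.087571 g → mol O = 0.087571 ÷ 15.999 = 0.0054736 mol
Divide by the smallest (0.0054736 mol): C 5.990, H 9.987, O 1.000

C6H10O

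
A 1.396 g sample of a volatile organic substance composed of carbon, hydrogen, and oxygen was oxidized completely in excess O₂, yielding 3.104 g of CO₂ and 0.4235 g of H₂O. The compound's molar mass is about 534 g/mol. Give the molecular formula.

C27H18O12

mol C = 3.104 g CO₂ ÷ 44.009 g/mol = 0.070531 mol
mol H = 2 × 0.4235 g H₂O ÷ 18.015 g/mol = 0.047016 mol
mass O = 1.396 − (0.84715 + 0.047393) = 0.50146 g → mol O = 0.50146 ÷ 15.999 = 0.031343 mol
Divide by the smallest (0.031343 mol): C 2.250, H 1.500, O 1.000
Multiplying each by 4 gives whole numbers: C 9.00, H 6.00, O 4.00
Empirical formula: C9H6O4
Empirical-formula mass = 178.14 g/mol; 534 ÷ 178.14 ≈ 3, so the molecular formula is C27H18O12.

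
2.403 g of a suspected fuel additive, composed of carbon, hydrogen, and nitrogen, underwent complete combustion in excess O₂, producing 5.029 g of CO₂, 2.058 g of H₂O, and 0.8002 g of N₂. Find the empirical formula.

C2H4N

mol C = 5.029 g CO₂ ÷ 44.009 g/mol = 0.11427 mol
mol H = 2 × 2.058 g H₂O ÷ 18.015 g/mol = 0.22848 mol
mol N = 2 × 0.8002 g N₂ ÷ 28.014 g/mol = 0.057129 mol
Divide by the smallest (0.057129 mol): C 2.000, H 3.999, N 1.000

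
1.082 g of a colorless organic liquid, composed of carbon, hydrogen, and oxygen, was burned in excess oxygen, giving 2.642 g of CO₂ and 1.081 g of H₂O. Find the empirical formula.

C4H8O

mol C = 2.642 g CO₂ ÷ 44.009 g/mol = 0.060033 mol
mol H = 2 × 1.081 g H₂O ÷ 18.015 g/mol = 0.12001 mol
mass O = 1.082 − (0.72106 + 0.12097) = 0.23997 g → mol O = 0.23997 ÷ 15.999 = 0.014999 mol
Divide by the smallest (0.014999 mol): C 4.002, H 8.001, O 1.000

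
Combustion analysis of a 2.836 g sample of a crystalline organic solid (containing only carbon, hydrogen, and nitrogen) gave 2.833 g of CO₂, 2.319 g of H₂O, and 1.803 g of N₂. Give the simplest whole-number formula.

mol C = 2.833 g CO₂ ÷ 44.009 g/mol = 0.064373 mol
mol H = 2 × 2.319 g H₂O ÷ 18.015 g/mol = 0.25745 mol
mol N = 2 × 1.803 g N₂ ÷ 28.014 g/mol = 0.12872 mol
Divide by the smallest (0.064373 mol): C 1.000, H 3.999, N 2.000

CH4N2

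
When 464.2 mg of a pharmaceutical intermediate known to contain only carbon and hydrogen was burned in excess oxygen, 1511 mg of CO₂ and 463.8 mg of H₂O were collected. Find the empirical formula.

C2H3

mol C = 1.511 g CO₂ ÷ 44.009 g/mol = 0.034334 mol
mol H = 2 × 0.4638 g H₂O ÷ 18.015 g/mol = 0.051490 mol
Divide by the smallest (0.034334 mol): C 1.000, H 1.500
Multiplying each by 2 gives whole numbers: C 2.00, H 3.00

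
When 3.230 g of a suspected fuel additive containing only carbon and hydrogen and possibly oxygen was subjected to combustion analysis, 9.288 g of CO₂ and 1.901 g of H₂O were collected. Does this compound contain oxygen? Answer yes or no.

mol C = 9.288 g CO₂ ÷ 44.009 g/mol = 0.21105 mol
mol H = 2 × 1.901 g H₂O ÷ 18.015 g/mol = 0.21105 mol
C and H account for only 2.7476 g of the 3.230 g sample; the remaining 0.48237 g must be oxygen.

yes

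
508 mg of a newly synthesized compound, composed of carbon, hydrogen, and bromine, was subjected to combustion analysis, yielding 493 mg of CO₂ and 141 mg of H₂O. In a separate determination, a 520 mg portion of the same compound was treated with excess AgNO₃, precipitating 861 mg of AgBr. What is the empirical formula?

C5H7Br2

mol C = 0.493 g CO₂ ÷ 44.009 g/mol = 0.01120 mol
mol H = 2 × 0.141 g H₂O ÷ 18.015 g/mol = 0.01565 mol
From the AgBr data: mol Br per gram of compound = (0.861 ÷ 187.772) ÷ 0.520 = 0.008818 mol/g, so in the 0.508 g combustion sample mol Br = 0.004480 mol
Divide by the smallest (0.004480 mol): C 2.501, H 3.494, Br 1.000
Multiplying each by 2 gives whole numbers: C 5.00, H 6.99, Br 2.00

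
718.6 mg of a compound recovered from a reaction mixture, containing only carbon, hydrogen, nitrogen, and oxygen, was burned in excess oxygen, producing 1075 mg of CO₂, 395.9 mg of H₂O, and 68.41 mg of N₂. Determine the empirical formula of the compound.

mol C = 1.075 g CO₂ ÷ 44.009 g/mol = 0.024427 mol
mol H = 2 × 0.3959 g H₂O ÷ 18.015 g/mol = 0.043952 mol
mol N = 2 × 0.06841 g N₂ ÷ 28.014 g/mol = 0.0048840 mol
mass O = 0.7186 − (0.29339 + 0.044304 + 0.068410) = 0.31250 g → mol O = 0.31250 ÷ 15.999 = 0.019532 mol
Divide by the smallest (0.0048840 mol): C 5.001, H 8.999, N 1.000, O 3.999

C5H9NO4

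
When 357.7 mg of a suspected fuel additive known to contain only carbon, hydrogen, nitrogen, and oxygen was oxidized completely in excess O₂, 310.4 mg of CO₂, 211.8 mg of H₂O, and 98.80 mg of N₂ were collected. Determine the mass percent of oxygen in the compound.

mol C = 0.3104 g CO₂ ÷ 44.009 g/mol = 0.0070531 mol
mol H = 2 × 0.2118 g H₂O ÷ 18.015 g/mol = 0.023514 mol
mol N = 2 × 0.09880 g N₂ ÷ 28.014 g/mol = 0.0070536 mol
mass O = 0.3577 − (0.084715 + 0.023702 + 0.098800) = 0.15048 g → mol O = 0.15048 ÷ 15.999 = 0.0094058 mol
mass % O = 0.15048 g ÷ 0.3577 g × 100%

42.07%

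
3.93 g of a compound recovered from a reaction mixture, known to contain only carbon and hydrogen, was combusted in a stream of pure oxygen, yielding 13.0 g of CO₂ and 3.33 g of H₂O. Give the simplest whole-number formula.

mol C = 13.0 g CO₂ ÷ 44.009 g/mol = 0.2954 mol
mol H = 2 × 3.33 g H₂O ÷ 18.015 g/mol = 0.3697 mol
Divide by the smallest (0.2954 mol): C 1.000, H 1.252
Multiplying each by 4 gives whole numbers: C 4.00, H 5.01

C4H5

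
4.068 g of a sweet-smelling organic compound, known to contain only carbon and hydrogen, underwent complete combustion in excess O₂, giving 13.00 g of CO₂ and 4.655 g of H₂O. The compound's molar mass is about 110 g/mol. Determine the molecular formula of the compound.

C8H14

mol C = 13.00 g CO₂ ÷ 44.009 g/mol = 0.29539 mol
mol H = 2 × 4.655 g H₂O ÷ 18.015 g/mol = 0.51679 mol
Divide by the smallest (0.29539 mol): C 1.000, H 1.749
Multiplying each by 4 gives whole numbers: C 4.00, H 7.00
Empirical formula: C4H7
Empirical-formula mass = 55.10 g/mol; 110 ÷ 55.10 ≈ 2, so the molecular formula is C8H14.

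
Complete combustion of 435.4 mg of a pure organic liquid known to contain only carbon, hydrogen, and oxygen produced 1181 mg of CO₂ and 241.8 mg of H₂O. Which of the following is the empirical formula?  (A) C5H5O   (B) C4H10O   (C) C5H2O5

(A) C5H5O

mol C = 1.181 g CO₂ ÷ 44.009 g/mol = 0.026835 mol
mol H = 2 × 0.2418 g H₂O ÷ 18.015 g/mol = 0.026844 mol
mass O = 0.4354 − (0.32232 + 0.027059) = 0.086021 g → mol O = 0.086021 ÷ 15.999 = 0.0053766 mol
Divide by the smallest (0.0053766 mol): C 4.991, H 4.993, O 1.000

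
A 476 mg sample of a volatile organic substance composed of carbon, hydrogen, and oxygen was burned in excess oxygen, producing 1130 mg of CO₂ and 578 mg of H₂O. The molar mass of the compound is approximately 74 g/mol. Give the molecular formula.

C4H10O

mol C = 1.13 g CO₂ ÷ 44.009 g/mol = 0.02568 mol
mol H = 2 × 0.578 g H₂O ÷ 18.015 g/mol = 0.06417 mol
mass O = 0.476 − (0.3084 + 0.06468) = 0.1029 g → mol O = 0.1029 ÷ 15.999 = 0.006433 mol
Divide by the smallest (0.006433 mol): C 3.992, H 9.975, O 1.000
Empirical formula: C4H10O
Empirical-formula mass = 74.12 g/mol; 74 ÷ 74.12 ≈ 1, so the molecular formula is C4H10O.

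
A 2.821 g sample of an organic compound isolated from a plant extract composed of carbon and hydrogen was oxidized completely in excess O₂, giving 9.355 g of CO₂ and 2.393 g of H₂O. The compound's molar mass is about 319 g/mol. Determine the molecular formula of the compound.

mol C = 9.355 g CO₂ ÷ 44.009 g/mol = 0.21257 mol
mol H = 2 × 2.393 g H₂O ÷ 18.015 g/mol = 0.26567 mol
Divide by the smallest (0.21257 mol): C 1.000, H 1.250
Multiplying each by 4 gives whole numbers: C 4.00, H 5.00
Empirical formula: C4H5
Empirical-formula mass = 53.08 g/mol; 319 ÷ 53.08 ≈ 6, so the molecular formula is C24H30.

C24H30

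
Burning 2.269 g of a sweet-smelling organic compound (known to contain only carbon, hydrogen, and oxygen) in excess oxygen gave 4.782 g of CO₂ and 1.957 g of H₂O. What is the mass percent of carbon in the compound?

57.52%

mol C = 4.782 g CO₂ ÷ 44.009 g/mol = 0.10866 mol
mol H = 2 × 1.957 g H₂O ÷ 18.015 g/mol = 0.21726 mol
mass O = 2.269 − (1.3051 + 0.21900) = 0.74489 g → mol O = 0.74489 ÷ 15.999 = 0.046558 mol
mass % C = 1.3051 g ÷ 2.269 g × 100%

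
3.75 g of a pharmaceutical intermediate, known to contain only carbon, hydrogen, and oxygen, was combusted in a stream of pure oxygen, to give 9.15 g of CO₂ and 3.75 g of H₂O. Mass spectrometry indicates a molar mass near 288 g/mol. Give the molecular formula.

mol C = 9.15 g CO₂ ÷ 44.009 g/mol = 0.2079 mol
mol H = 2 × 3.75 g H₂O ÷ 18.015 g/mol = 0.4163 mol
mass O = 3.75 − (2.497 + 0.4197) = 0.8331 g → mol O = 0.8331 ÷ 15.999 = 0.05207 mol
Divide by the smallest (0.05207 mol): C 3.993, H 7.995, O 1.000
Empirical formula: C4H8O
Empirical-formula mass = 72.11 g/mol; 288 ÷ 72.11 ≈ 4, so the molecular formula is C16H32O4.

C16H32O4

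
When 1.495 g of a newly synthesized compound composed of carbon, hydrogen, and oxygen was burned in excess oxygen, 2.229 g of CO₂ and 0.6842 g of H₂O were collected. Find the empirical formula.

C2H3O2

mol C = 2.229 g CO₂ ÷ 44.009 g/mol = 0.050649 mol
mol H = 2 × 0.6842 g H₂O ÷ 18.015 g/mol = 0.075959 mol
mass O = 1.495 − (0.60834 + 0.076567) = 0.81009 g → mol O = 0.81009 ÷ 15.999 = 0.050634 mol
Divide by the smallest (0.050634 mol): C 1.000, H 1.500, O 1.000
Multiplying each by 2 gives whole numbers: C 2.00, H 3.00, O 2.00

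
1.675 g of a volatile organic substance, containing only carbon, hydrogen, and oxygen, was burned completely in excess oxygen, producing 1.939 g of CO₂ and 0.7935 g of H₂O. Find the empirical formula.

mol C = 1.939 g CO₂ ÷ 44.009 g/mol = 0.044059 mol
mol H = 2 × 0.7935 g H₂O ÷ 18.015 g/mol = 0.088093 mol
mass O = 1.675 − (0.52919 + 0.088798) = 1.0570 g → mol O = 1.0570 ÷ 15.999 = 0.066067 mol
Divide by the smallest (0.044059 mol): C 1.000, H 1.999, O 1.500
Multiplying each by 2 gives whole numbers: C 2.00, H 4.00, O 3.00

C2H4O3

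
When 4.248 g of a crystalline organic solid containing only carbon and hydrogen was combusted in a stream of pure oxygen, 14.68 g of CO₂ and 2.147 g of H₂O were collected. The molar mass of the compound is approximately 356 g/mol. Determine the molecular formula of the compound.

C28H20

mol C = 14.68 g CO₂ ÷ 44.009 g/mol = 0.33357 mol
mol H = 2 × 2.147 g H₂O ÷ 18.015 g/mol = 0.23836 mol
Divide by the smallest (0.23836 mol): C 1.399, H 1.000
Multiplying each by 5 gives whole numbers: C 7.00, H 5.00
Empirical formula: C7H5
Empirical-formula mass = 89.12 g/mol; 356 ÷ 89.12 ≈ 4, so the molecular formula is C28H20.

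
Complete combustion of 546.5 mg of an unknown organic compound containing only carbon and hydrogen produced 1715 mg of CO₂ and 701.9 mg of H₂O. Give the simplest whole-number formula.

mol C = 1.715 g CO₂ ÷ 44.009 g/mol = 0.038969 mol
mol H = 2 × 0.7019 g H₂O ÷ 18.015 g/mol = 0.077924 mol
Divide by the smallest (0.038969 mol): C 1.000, H 2.000

CH2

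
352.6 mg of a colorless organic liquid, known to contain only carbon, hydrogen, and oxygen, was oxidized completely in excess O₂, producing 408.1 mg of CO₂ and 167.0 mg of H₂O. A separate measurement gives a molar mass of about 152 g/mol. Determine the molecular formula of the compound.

mol C = 0.4081 g CO₂ ÷ 44.009 g/mol = 0.0092731 mol
mol H = 2 × 0.1670 g H₂O ÷ 18.015 g/mol = 0.018540 mol
mass O = 0.3526 − (0.11138 + 0.018688) = 0.22253 g → mol O = 0.22253 ÷ 15.999 = 0.013909 mol
Divide by the smallest (0.0092731 mol): C 1.000, H 1.999, O 1.500
Multiplying each by 2 gives whole numbers: C 2.00, H 4.00, O 3.00
Empirical formula: C2H4O3
Empirical-formula mass = 76.05 g/mol; 152 ÷ 76.05 ≈ 2, so the molecular formula is C4H8O6.

C4H8O6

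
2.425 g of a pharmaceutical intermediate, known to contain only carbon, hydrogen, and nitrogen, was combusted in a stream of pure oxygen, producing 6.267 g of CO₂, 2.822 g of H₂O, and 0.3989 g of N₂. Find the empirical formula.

C5H11N

mol C = 6.267 g CO₂ ÷ 44.009 g/mol = 0.14240 mol
mol H = 2 × 2.822 g H₂O ÷ 18.015 g/mol = 0.31329 mol
mol N = 2 × 0.3989 g N₂ ÷ 28.014 g/mol = 0.028479 mol
Divide by the smallest (0.028479 mol): C 5.000, H 11.001, N 1.000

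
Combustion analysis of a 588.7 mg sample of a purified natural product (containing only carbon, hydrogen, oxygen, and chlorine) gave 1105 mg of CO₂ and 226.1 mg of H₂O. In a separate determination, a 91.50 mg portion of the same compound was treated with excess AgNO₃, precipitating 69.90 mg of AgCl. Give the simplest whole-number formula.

C8H8ClO3

mol C = 1.105 g CO₂ ÷ 44.009 g/mol = 0.025109 mol
mol H = 2 × 0.2261 g H₂O ÷ 18.015 g/mol = 0.025101 mol
From the AgCl data: mol Cl per gram of compound = (0.06990 ÷ 143.318) ÷ 0.09150 = 0.0053303 mol/g, so in the 0.5887 g combustion sample mol Cl = 0.0031380 mol
mass O = 0.5887 − (0.30158 + 0.025302 + 0.11124) = 0.15058 g → mol O = 0.15058 ÷ 15.999 = 0.0094117 mol
Divide by the smallest (0.0031380 mol): C 8.001, H 7.999, Cl 1.000, O 2.999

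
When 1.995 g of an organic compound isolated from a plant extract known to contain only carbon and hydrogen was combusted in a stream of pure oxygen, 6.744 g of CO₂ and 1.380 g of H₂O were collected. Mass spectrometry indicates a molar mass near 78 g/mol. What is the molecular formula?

mol C = 6.744 g CO₂ ÷ 44.009 g/mol = 0.15324 mol
mol H = 2 × 1.380 g H₂O ÷ 18.015 g/mol = 0.15321 mol
Divide by the smallest (0.15321 mol): C 1.000, H 1.000
Empirical formula: CH
Empirical-formula mass = 13.02 g/mol; 78 ÷ 13.02 ≈ 6, so the molecular formula is C6H6.

C6H6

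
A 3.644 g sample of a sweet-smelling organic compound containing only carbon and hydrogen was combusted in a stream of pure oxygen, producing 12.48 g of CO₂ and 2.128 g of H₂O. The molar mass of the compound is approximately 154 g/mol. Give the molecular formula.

mol C = 12.48 g CO₂ ÷ 44.009 g/mol = 0.28358 mol
mol H = 2 × 2.128 g H₂O ÷ 18.015 g/mol = 0.23625 mol
Divide by the smallest (0.23625 mol): C 1.200, H 1.000
Multiplying each by 5 gives whole numbers: C 6.00, H 5.00
Empirical formula: C6H5
Empirical-formula mass = 77.11 g/mol; 154 ÷ 77.11 ≈ 2, so the molecular formula is C12H10.

C12H10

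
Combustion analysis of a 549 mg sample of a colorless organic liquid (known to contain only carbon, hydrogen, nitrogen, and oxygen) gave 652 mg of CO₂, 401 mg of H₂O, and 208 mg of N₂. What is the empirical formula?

mol C = 0.652 g CO₂ ÷ 44.009 g/mol = 0.01482 mol
mol H = 2 × 0.401 g H₂O ÷ 18.015 g/mol = 0.04452 mol
mol N = 2 × 0.208 g N₂ ÷ 28.014 g/mol = 0.01485 mol
mass O = 0.549 − (0.1779 + 0.04487 + 0.2080) = 0.1182 g → mol O = 0.1182 ÷ 15.999 = 0.007387 mol
Divide by the smallest (0.007387 mol): C 2.006, H 6.027, N 2.010, O 1.000

C2H6N2O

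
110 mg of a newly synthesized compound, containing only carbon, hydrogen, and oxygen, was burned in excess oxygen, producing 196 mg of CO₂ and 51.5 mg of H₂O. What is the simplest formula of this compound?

C7H9O5

mol C = 0.196 g CO₂ ÷ 44.009 g/mol = 0.004454 mol
mol H = 2 × 0.0515 g H₂O ÷ 18.015 g/mol = 0.005717 mol
mass O = 0.110 − (0.05349 + 0.005763) = 0.05074 g → mol O = 0.05074 ÷ 15.999 = 0.003172 mol
Divide by the smallest (0.003172 mol): C 1.404, H 1.803, O 1.000
Multiplying each by 5 gives whole numbers: C 7.02, H 9.01, O 5.00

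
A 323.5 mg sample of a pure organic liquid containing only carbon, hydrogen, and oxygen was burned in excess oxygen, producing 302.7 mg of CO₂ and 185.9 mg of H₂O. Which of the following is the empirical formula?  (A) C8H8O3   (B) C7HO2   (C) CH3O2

(C) CH3O2

mol C = 0.3027 g CO₂ ÷ 44.009 g/mol = 0.0068781 mol
mol H = 2 × 0.1859 g H₂O ÷ 18.015 g/mol = 0.020638 mol
mass O = 0.3235 − (0.082613 + 0.020803) = 0.22008 g → mol O = 0.22008 ÷ 15.999 = 0.013756 mol
Divide by the smallest (0.0068781 mol): C 1.000, H 3.001, O 2.000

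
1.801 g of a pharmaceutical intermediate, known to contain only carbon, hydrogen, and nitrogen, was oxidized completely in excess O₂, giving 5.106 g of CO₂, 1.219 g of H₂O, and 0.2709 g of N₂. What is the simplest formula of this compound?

C6H7N

mol C = 5.106 g CO₂ ÷ 44.009 g/mol = 0.11602 mol
mol H = 2 × 1.219 g H₂O ÷ 18.015 g/mol = 0.13533 mol
mol N = 2 × 0.2709 g N₂ ÷ 28.014 g/mol = 0.019340 mol
Divide by the smallest (0.019340 mol): C 5.999, H 6.997, N 1.000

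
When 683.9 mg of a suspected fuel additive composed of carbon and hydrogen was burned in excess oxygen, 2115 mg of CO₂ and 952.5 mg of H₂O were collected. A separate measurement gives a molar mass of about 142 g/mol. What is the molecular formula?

mol C = 2.115 g CO₂ ÷ 44.009 g/mol = 0.048058 mol
mol H = 2 × 0.9525 g H₂O ÷ 18.015 g/mol = 0.10575 mol
Divide by the smallest (0.048058 mol): C 1.000, H 2.200
Multiplying each by 5 gives whole numbers: C 5.00, H 11.00
Empirical formula: C5H11
Empirical-formula mass = 71.14 g/mol; 142 ÷ 71.14 ≈ 2, so the molecular formula is C10H22.

C10H22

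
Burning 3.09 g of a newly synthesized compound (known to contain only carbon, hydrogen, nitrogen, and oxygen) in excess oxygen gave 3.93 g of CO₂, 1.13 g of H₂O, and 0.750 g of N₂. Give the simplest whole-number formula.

mol C = 3.93 g CO₂ ÷ 44.009 g/mol = 0.08930 mol
mol H = 2 × 1.13 g H₂O ÷ 18.015 g/mol = 0.1255 mol
mol N = 2 × 0.750 g N₂ ÷ 28.014 g/mol = 0.05354 mol
mass O = 3.09 − (1.073 + 0.1265 + 0.7500) = 1.141 g → mol O = 1.141 ÷ 15.999 = 0.07131 mol
Divide by the smallest (0.05354 mol): C 1.668, H 2.343, N 1.000, O 1.332
Multiplying each by 3 gives whole numbers: C 5.00, H 7.03, N 3.00, O 4.00

C5H7N3O4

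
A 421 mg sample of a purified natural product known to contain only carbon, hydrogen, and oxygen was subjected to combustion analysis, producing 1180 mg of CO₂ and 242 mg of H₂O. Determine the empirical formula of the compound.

C6H6O

mol C = 1.18 g CO₂ ÷ 44.009 g/mol = 0.02681 mol
mol H = 2 × 0.242 g H₂O ÷ 18.015 g/mol = 0.02687 mol
mass O = 0.421 − (0.3220 + 0.02708) = 0.07187 g → mol O = 0.07187 ÷ 15.999 = 0.004492 mol
Divide by the smallest (0.004492 mol): C 5.969, H 5.981, O 1.000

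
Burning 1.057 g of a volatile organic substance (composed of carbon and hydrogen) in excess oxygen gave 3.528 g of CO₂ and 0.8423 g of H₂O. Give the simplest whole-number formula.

C6H7

mol C = 3.528 g CO₂ ÷ 44.009 g/mol = 0.080165 mol
mol H = 2 × 0.8423 g H₂O ÷ 18.015 g/mol = 0.093511 mol
Divide by the smallest (0.080165 mol): C 1.000, H 1.166
Multiplying each by 6 gives whole numbers: C 6.00, H 7.00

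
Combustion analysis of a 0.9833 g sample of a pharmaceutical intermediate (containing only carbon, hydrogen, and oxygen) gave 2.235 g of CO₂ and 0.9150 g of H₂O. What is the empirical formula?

C3H6O

mol C = 2.235 g CO₂ ÷ 44.009 g/mol = 0.050785 mol
mol H = 2 × 0.9150 g H₂O ÷ 18.015 g/mol = 0.10158 mol
mass O = 0.9833 − (0.60998 + 0.10239) = 0.27093 g → mol O = 0.27093 ÷ 15.999 = 0.016934 mol
Divide by the smallest (0.016934 mol): C 2.999, H 5.999, O 1.000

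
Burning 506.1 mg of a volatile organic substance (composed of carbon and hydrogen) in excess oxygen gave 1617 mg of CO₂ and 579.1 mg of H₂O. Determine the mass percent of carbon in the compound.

mol C = 1.617 g CO₂ ÷ 44.009 g/mol = 0.036742 mol
mol H = 2 × 0.5791 g H₂O ÷ 18.015 g/mol = 0.064291 mol
mass % C = 0.44131 g ÷ 0.5061 g × 100%

87.20%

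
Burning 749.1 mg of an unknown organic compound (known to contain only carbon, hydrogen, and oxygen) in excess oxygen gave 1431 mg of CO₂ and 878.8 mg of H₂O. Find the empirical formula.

C2H6O

mol C = 1.431 g CO₂ ÷ 44.009 g/mol = 0.032516 mol
mol H = 2 × 0.8788 g H₂O ÷ 18.015 g/mol = 0.097563 mol
mass O = 0.7491 − (0.39055 + 0.098344) = 0.26021 g → mol O = 0.26021 ÷ 15.999 = 0.016264 mol
Divide by the smallest (0.016264 mol): C 1.999, H 5.999, O 1.000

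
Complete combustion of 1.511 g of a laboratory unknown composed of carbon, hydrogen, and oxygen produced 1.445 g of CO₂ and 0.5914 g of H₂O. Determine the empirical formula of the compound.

mol C = 1.445 g CO₂ ÷ 44.009 g/mol = 0.032834 mol
mol H = 2 × 0.5914 g H₂O ÷ 18.015 g/mol = 0.065656 mol
mass O = 1.511 − (0.39437 + 0.066182) = 1.0504 g → mol O = 1.0504 ÷ 15.999 = 0.065657 mol
Divide by the smallest (0.032834 mol): C 1.000, H 2.000, O 2.000

CH2O2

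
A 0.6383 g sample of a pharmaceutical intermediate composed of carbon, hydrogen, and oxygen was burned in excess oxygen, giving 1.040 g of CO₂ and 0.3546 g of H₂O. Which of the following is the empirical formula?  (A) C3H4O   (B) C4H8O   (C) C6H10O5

mol C = 1.040 g CO₂ ÷ 44.009 g/mol = 0.023632 mol
mol H = 2 × 0.3546 g H₂O ÷ 18.015 g/mol = 0.039367 mol
mass O = 0.6383 − (0.28384 + 0.039682) = 0.31478 g → mol O = 0.31478 ÷ 15.999 = 0.019675 mol
Divide by the smallest (0.019675 mol): C 1.201, H 2.001, O 1.000
Multiplying each by 5 gives whole numbers: C 6.01, H 10.00, O 5.00

(C) C6H10O5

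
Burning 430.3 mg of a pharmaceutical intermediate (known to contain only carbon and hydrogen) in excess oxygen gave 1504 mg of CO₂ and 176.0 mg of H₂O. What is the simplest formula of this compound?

C7H4

mol C = 1.504 g CO₂ ÷ 44.009 g/mol = 0.034175 mol
mol H = 2 × 0.1760 g H₂O ÷ 18.015 g/mol = 0.019539 mol
Divide by the smallest (0.019539 mol): C 1.749, H 1.000
Multiplying each by 4 gives whole numbers: C 7.00, H 4.00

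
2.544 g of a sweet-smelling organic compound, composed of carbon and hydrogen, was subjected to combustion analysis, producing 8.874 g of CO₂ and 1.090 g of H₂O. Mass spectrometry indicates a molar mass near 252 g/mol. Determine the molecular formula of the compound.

C20H12

mol C = 8.874 g CO₂ ÷ 44.009 g/mol = 0.20164 mol
mol H = 2 × 1.090 g H₂O ÷ 18.015 g/mol = 0.12101 mol
Divide by the smallest (0.12101 mol): C 1.666, H 1.000
Multiplying each by 3 gives whole numbers: C 5.00, H 3.00
Empirical formula: C5H3
Empirical-formula mass = 63.08 g/mol; 252 ÷ 63.08 ≈ 4, so the molecular formula is C20H12.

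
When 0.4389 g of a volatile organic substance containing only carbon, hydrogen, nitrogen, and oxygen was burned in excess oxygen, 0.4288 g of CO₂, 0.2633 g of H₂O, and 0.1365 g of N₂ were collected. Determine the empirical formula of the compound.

CH3NO

mol C = 0.4288 g CO₂ ÷ 44.009 g/mol = 0.0097435 mol
mol H = 2 × 0.2633 g H₂O ÷ 18.015 g/mol = 0.029231 mol
mol N = 2 × 0.1365 g N₂ ÷ 28.014 g/mol = 0.0097451 mol
mass O = 0.4389 − (0.11703 + 0.029465 + 0.13650) = 0.15591 g → mol O = 0.15591 ÷ 15.999 = 0.0097447 mol
Divide by the smallest (0.0097435 mol): C 1.000, H 3.000, N 1.000, O 1.000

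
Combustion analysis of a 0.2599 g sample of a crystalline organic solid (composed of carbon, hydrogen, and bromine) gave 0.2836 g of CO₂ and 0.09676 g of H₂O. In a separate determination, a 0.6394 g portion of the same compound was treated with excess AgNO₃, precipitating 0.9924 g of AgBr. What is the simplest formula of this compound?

C3H5Br

mol C = 0.2836 g CO₂ ÷ 44.009 g/mol = 0.0064441 mol
mol H = 2 × 0.09676 g H₂O ÷ 18.015 g/mol = 0.010742 mol
From the AgBr data: mol Br per gram of compound = (0.9924 ÷ 187.772) ÷ 0.6394 = 0.0082658 mol/g, so in the 0.2599 g combustion sample mol Br = 0.0021483 mol
Divide by the smallest (0.0021483 mol): C 3.000, H 5.000, Br 1.000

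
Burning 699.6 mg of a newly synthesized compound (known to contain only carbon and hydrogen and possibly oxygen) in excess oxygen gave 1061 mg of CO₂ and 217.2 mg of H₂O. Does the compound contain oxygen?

mol C = 1.061 g CO₂ ÷ 44.009 g/mol = 0.024109 mol
mol H = 2 × 0.2172 g H₂O ÷ 18.015 g/mol = 0.024113 mol
C and H account for only 0.31388 g of the 0.6996 g sample; the remaining 0.38572 g must be oxygen.

yes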